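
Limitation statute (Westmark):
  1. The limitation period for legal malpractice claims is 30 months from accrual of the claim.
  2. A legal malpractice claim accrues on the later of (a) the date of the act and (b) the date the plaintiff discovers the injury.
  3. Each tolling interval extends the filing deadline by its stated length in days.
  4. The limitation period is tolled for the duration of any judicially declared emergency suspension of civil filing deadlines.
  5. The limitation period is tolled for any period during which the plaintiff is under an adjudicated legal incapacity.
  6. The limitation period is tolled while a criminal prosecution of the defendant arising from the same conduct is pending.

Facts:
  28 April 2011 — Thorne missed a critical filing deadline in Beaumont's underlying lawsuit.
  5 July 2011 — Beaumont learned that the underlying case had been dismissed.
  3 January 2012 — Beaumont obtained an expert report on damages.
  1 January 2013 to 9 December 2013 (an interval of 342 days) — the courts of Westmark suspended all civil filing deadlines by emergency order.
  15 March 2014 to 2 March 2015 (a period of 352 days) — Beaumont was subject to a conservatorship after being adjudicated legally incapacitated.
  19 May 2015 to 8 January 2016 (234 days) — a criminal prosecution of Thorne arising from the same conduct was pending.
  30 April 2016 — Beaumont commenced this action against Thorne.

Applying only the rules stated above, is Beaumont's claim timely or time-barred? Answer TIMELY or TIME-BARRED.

TIMELY

Taking the later of the act (28 April 2011) and discovery (5 July 2011), the claim accrued on 5 July 2011.
30 months from 5 July 2011 is 5 January 2014.
The emergency suspension of filing deadlines from 1 January 2013 to 9 December 2013 tolled the period for 342 days, extending the deadline to 13 December 2014.
The period was tolled for 352 days by the plaintiff's legal incapacity (15 March 2014 to 2 March 2015), pushing the deadline to 30 November 2015.
The pending criminal prosecution from 19 May 2015 to 8 January 2016 tolled the period for 234 days, extending the deadline to 21 July 2016.
Nothing else in the chronology tolls or restarts the period.
Beaumont filed on 30 April 2016, before the 21 July 2016 deadline, so the action is timely.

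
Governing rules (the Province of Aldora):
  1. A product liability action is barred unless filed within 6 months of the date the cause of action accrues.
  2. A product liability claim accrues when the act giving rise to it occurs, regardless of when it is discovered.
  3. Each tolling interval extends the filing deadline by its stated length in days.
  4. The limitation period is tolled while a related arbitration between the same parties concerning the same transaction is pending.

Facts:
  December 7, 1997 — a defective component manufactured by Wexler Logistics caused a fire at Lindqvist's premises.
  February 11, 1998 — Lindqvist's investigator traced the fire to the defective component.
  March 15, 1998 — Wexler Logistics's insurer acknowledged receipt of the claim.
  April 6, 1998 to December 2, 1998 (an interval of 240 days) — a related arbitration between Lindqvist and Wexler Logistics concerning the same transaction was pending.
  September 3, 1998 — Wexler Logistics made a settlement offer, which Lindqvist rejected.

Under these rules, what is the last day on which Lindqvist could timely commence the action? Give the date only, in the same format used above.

February 2, 1999

Accrual is governed by the date of the act, so the period began to run on December 7, 1997; the later discovery on February 11, 1998 is irrelevant under the stated rule.
Adding the 6 months base period to December 7, 1997 gives a deadline of June 7, 1998, before any tolling.
The period was tolled for 240 days by the pending related arbitration (April 6, 1998 to December 2, 1998), pushing the deadline to February 2, 1999.
Nothing else in the chronology tolls or restarts the period.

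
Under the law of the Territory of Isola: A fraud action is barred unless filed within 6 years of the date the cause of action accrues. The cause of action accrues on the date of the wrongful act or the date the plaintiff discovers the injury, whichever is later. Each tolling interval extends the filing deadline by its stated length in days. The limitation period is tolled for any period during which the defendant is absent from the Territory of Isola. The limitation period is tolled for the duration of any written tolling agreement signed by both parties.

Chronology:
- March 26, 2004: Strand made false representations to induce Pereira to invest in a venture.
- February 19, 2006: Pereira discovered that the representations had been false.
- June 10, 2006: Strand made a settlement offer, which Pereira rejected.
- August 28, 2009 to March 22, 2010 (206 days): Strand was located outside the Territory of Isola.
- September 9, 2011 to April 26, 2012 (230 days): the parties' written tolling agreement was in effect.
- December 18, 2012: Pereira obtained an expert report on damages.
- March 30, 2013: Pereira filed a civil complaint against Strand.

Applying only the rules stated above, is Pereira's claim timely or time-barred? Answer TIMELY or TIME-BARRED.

TIMELY

The claim accrued on February 19, 2006 — the later of the March 26, 2004 act and the February 19, 2006 discovery.
Adding the 6 years base period to February 19, 2006 gives a deadline of February 19, 2012, before any tolling.
Because the defendant's absence from the jurisdiction ran from August 28, 2009 to March 22, 2010, the deadline is extended by 206 days to September 12, 2012.
The written tolling agreement from September 9, 2011 to April 26, 2012 tolled the period for 230 days, extending the deadline to April 30, 2013.
Nothing else in the chronology tolls or restarts the period.
Filing on March 30, 2013 beat the April 30, 2013 deadline — the action is timely.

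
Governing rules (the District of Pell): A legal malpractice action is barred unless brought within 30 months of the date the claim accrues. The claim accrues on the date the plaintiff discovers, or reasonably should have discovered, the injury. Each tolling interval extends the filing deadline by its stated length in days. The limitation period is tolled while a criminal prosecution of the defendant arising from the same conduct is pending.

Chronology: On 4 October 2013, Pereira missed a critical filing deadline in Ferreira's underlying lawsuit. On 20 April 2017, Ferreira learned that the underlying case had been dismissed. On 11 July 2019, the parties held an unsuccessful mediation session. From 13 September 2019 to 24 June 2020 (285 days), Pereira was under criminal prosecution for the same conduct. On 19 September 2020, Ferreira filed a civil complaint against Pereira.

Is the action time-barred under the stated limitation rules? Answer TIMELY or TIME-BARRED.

Under the discovery rule, the claim accrued on 20 April 2017, when Ferreira discovered the injury — not on the 4 October 2013 date of the underlying act.
The untolled deadline — 30 months after 20 April 2017 — is 20 October 2019.
The pending criminal prosecution from 13 September 2019 to 24 June 2020 tolled the period for 285 days, extending the deadline to 31 July 2020.
The other events in the timeline have no effect on the limitation period under the stated rules.
Ferreira filed on 19 September 2020, after the 31 July 2020 deadline, so the action is time-barred.

TIME-BARRED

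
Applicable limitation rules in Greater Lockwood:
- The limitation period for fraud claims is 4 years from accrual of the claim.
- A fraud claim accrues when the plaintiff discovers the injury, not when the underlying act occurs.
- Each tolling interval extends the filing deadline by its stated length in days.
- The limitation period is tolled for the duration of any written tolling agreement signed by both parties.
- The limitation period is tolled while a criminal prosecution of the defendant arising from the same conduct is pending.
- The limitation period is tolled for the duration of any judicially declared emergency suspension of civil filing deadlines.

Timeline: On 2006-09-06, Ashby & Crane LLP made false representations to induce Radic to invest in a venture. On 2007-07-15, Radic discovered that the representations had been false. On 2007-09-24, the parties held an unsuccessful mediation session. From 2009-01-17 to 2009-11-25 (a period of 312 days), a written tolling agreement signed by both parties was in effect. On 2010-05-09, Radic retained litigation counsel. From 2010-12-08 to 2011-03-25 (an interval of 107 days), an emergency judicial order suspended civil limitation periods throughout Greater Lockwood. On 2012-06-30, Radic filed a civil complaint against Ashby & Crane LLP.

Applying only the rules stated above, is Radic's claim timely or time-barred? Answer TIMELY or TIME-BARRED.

TIMELY

Under the discovery rule, the claim accrued on 2007-07-15, when Radic discovered the injury — not on the 2006-09-06 date of the underlying act.
The untolled deadline — 4 years after 2007-07-15 — is 2011-07-15.
Because the written tolling agreement ran from 2009-01-17 to 2009-11-25, the deadline is extended by 312 days to 2012-05-22.
Because the emergency suspension of filing deadlines ran from 2010-12-08 to 2011-03-25, the deadline is extended by 107 days to 2012-09-06.
The other events in the timeline have no effect on the limitation period under the stated rules.
Filing on 2012-06-30 beat the 2012-09-06 deadline — the action is timely.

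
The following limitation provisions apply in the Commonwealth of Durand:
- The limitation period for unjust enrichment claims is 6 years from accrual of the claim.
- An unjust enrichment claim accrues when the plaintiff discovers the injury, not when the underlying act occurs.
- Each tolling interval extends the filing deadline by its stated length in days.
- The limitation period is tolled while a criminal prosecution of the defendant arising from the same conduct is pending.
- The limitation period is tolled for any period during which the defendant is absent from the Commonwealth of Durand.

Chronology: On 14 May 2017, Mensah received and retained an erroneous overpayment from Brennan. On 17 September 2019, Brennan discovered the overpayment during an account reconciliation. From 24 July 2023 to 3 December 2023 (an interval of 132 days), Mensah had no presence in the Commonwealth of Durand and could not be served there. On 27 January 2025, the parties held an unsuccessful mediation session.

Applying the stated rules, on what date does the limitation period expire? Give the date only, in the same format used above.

27 January 2026

Under the discovery rule, the claim accrued on 17 September 2019, when Brennan discovered the injury — not on the 14 May 2017 date of the underlying act.
6 years from 17 September 2019 is 17 September 2025.
The period was tolled for 132 days by the defendant's absence from the jurisdiction (24 July 2023 to 3 December 2023), pushing the deadline to 27 January 2026.
Nothing else in the chronology tolls or restarts the period.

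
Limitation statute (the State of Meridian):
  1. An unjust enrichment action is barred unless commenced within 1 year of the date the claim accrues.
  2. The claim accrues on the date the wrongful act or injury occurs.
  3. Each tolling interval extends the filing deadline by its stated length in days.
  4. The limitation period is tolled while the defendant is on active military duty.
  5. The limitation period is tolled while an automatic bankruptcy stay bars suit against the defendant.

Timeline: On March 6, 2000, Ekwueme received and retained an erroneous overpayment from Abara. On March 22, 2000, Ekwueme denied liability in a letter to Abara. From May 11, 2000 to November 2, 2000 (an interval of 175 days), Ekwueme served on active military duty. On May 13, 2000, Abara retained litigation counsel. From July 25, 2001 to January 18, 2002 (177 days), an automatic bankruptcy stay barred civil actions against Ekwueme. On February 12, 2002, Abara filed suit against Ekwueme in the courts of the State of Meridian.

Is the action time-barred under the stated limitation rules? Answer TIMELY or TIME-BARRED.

TIMELY

The claim accrued on March 6, 2000, when the wrongful act occurred.
Adding the 1 year base period to March 6, 2000 gives a deadline of March 6, 2001, before any tolling.
Because the defendant's active military service ran from May 11, 2000 to November 2, 2000, the deadline is extended by 175 days to August 28, 2001.
Because the automatic bankruptcy stay ran from July 25, 2001 to January 18, 2002, the deadline is extended by 177 days to February 21, 2002.
None of the other events listed affects the running of the period under the stated rules.
Filing on February 12, 2002 beat the February 21, 2002 deadline — the action is timely.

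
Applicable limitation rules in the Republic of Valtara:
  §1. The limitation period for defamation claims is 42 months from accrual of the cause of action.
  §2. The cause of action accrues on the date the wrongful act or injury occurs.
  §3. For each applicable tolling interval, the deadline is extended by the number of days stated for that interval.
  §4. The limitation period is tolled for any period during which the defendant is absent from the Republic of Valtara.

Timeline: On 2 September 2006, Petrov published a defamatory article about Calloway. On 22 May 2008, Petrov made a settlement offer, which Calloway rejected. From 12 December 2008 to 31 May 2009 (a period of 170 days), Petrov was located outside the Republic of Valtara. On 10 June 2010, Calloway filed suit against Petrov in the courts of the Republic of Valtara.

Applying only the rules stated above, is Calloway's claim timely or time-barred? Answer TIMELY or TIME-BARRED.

TIMELY

The limitation period began to run on 2 September 2006.
Adding the 42 months base period to 2 September 2006 gives a deadline of 2 March 2010, before any tolling.
The defendant's absence from the jurisdiction from 12 December 2008 to 31 May 2009 tolled the period for 170 days, extending the deadline to 19 August 2010.
None of the other events listed affects the running of the period under the stated rules.
The 10 June 2010 filing precedes the 19 August 2010 deadline; the claim is timely.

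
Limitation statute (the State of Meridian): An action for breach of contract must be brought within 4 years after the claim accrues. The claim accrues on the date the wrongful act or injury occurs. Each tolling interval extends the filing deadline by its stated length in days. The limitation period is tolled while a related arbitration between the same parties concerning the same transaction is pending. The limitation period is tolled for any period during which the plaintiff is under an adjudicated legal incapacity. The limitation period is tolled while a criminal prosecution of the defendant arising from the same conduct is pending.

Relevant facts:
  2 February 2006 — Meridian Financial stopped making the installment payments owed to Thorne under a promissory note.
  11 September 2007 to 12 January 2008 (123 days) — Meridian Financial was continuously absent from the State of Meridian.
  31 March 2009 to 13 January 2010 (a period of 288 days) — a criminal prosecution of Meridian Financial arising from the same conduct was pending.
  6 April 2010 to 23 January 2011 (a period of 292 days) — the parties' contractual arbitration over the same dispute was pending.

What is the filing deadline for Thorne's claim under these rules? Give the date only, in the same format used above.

The limitation period began to run on 2 February 2006.
4 years from 2 February 2006 is 2 February 2010.
The period was tolled for 288 days by the pending criminal prosecution (31 March 2009 to 13 January 2010), pushing the deadline to 17 November 2010.
The period was tolled for 292 days by the pending related arbitration (6 April 2010 to 23 January 2011), pushing the deadline to 5 September 2011.
Although the defendant's absence ran from 11 September 2007 to 12 January 2008, the stated rules do not make that a tolling event, so it is disregarded.

5 September 2011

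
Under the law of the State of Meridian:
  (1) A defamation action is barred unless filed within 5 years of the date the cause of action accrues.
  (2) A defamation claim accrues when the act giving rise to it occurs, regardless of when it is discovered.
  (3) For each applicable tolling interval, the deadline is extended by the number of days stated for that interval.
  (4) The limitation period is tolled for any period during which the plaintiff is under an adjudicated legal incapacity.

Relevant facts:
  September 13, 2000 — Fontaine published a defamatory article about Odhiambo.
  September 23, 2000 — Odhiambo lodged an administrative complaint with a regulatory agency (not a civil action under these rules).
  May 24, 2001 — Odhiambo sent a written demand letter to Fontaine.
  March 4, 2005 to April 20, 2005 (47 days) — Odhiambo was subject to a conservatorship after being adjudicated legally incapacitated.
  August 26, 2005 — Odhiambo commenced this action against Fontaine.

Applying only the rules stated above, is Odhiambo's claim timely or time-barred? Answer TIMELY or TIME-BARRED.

TIMELY

The claim accrued on September 13, 2000, when the wrongful act occurred.
5 years from September 13, 2000 is September 13, 2005.
Because the plaintiff's legal incapacity ran from March 4, 2005 to April 20, 2005, the deadline is extended by 47 days to October 30, 2005.
None of the other events listed affects the running of the period under the stated rules.
Odhiambo filed on August 26, 2005, before the October 30, 2005 deadline, so the action is timely.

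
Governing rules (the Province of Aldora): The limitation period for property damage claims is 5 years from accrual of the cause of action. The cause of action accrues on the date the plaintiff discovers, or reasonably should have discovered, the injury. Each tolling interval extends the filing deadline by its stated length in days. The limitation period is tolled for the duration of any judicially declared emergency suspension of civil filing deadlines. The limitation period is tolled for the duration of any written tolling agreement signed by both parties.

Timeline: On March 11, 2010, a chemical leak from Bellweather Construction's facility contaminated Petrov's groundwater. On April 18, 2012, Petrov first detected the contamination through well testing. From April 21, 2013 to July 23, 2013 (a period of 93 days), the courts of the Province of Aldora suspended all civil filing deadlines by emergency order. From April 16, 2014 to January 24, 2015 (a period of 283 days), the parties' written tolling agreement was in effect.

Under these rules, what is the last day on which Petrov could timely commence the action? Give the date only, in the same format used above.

April 29, 2018

The claim did not accrue until Petrov discovered the injury on April 18, 2012; the March 11, 2010 act date does not start the clock under the stated rule.
Adding the 5 years base period to April 18, 2012 gives a deadline of April 18, 2017, before any tolling.
The emergency suspension of filing deadlines from April 21, 2013 to July 23, 2013 tolled the period for 93 days, extending the deadline to July 20, 2017.
Because the written tolling agreement ran from April 16, 2014 to January 24, 2015, the deadline is extended by 283 days to April 29, 2018.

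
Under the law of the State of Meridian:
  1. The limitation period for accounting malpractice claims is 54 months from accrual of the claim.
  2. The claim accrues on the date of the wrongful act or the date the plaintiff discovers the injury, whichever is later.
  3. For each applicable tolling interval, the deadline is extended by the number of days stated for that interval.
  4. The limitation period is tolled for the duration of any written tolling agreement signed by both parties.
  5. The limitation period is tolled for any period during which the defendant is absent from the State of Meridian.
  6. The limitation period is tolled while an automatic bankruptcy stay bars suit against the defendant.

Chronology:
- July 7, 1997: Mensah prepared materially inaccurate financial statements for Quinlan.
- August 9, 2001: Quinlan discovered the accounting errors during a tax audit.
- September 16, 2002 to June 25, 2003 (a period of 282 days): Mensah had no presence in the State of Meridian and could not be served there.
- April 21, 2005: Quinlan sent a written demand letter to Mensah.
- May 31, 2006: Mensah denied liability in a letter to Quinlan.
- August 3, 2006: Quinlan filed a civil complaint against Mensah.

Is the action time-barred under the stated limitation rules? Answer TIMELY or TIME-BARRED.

The claim accrued on August 9, 2001 — the later of the July 7, 1997 act and the August 9, 2001 discovery.
54 months from August 9, 2001 is February 9, 2006.
The period was tolled for 282 days by the defendant's absence from the jurisdiction (September 16, 2002 to June 25, 2003), pushing the deadline to November 18, 2006.
Nothing else in the chronology tolls or restarts the period.
The August 3, 2006 filing precedes the November 18, 2006 deadline; the claim is timely.

TIMELY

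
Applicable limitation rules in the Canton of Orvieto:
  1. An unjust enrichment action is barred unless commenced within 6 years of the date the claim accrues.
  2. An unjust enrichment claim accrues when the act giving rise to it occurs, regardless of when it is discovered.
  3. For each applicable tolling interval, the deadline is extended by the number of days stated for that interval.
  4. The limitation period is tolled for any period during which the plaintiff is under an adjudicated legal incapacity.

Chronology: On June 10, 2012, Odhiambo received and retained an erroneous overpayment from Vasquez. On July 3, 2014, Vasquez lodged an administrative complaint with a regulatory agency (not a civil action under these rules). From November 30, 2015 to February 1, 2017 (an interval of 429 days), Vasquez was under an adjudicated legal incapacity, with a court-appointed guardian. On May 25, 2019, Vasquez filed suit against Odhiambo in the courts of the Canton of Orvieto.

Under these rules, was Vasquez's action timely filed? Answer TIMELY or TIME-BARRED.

TIMELY

The claim accrued on June 10, 2012, when the wrongful act occurred.
6 years from June 10, 2012 is June 10, 2018.
The period was tolled for 429 days by the plaintiff's legal incapacity (November 30, 2015 to February 1, 2017), pushing the deadline to August 13, 2019.
Nothing else in the chronology tolls or restarts the period.
Filing on May 25, 2019 beat the August 13, 2019 deadline — the action is timely.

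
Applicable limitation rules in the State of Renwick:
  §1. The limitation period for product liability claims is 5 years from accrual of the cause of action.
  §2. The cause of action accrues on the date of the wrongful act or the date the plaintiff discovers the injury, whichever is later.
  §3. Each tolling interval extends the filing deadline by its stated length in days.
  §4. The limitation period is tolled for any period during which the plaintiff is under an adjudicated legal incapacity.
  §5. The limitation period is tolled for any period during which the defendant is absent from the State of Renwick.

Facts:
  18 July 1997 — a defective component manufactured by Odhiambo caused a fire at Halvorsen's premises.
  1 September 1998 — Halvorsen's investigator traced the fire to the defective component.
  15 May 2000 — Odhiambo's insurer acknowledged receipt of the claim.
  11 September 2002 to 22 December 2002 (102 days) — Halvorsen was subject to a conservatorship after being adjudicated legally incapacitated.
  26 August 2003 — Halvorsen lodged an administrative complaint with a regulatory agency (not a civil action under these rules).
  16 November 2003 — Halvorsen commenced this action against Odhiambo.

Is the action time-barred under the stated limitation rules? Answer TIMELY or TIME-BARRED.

TIMELY

Taking the later of the act (18 July 1997) and discovery (1 September 1998), the claim accrued on 1 September 1998.
Adding the 5 years base period to 1 September 1998 gives a deadline of 1 September 2003, before any tolling.
Because the plaintiff's legal incapacity ran from 11 September 2002 to 22 December 2002, the deadline is extended by 102 days to 12 December 2003.
Nothing else in the chronology tolls or restarts the period.
Halvorsen filed on 16 November 2003, before the 12 December 2003 deadline, so the action is timely.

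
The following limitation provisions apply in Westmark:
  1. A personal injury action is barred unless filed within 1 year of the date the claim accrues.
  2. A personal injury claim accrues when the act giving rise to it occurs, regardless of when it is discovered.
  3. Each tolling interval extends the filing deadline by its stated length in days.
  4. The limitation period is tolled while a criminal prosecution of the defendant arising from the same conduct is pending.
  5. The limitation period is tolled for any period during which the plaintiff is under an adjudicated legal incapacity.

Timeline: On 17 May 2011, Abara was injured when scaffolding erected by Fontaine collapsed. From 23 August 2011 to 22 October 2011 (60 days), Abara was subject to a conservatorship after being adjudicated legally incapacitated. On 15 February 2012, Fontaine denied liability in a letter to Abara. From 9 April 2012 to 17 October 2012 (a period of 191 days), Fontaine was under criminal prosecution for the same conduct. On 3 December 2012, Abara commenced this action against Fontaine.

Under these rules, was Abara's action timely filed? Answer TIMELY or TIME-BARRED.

TIMELY

The limitation period began to run on 17 May 2011.
1 year from 17 May 2011 is 17 May 2012.
Because the plaintiff's legal incapacity ran from 23 August 2011 to 22 October 2011, the deadline is extended by 60 days to 16 July 2012.
The pending criminal prosecution from 9 April 2012 to 17 October 2012 tolled the period for 191 days, extending the deadline to 23 January 2013.
None of the other events listed affects the running of the period under the stated rules.
The 3 December 2012 filing precedes the 23 January 2013 deadline; the claim is timely.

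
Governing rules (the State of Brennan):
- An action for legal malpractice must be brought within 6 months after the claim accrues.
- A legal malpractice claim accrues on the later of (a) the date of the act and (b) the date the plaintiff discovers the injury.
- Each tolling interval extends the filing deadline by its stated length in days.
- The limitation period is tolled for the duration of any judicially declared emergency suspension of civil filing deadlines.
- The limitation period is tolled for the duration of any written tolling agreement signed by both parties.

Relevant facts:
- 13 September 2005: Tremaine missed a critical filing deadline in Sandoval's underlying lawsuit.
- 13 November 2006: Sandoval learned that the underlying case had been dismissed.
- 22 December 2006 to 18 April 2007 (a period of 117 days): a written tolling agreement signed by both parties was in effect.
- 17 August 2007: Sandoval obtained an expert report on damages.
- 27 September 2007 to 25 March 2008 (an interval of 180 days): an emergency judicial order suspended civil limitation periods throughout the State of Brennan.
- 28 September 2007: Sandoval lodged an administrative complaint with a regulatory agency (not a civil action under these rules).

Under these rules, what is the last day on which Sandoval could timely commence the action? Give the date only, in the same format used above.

7 September 2007

Taking the later of the act (13 September 2005) and discovery (13 November 2006), the claim accrued on 13 November 2006.
Adding the 6 months base period to 13 November 2006 gives a deadline of 13 May 2007, before any tolling.
The written tolling agreement from 22 December 2006 to 18 April 2007 tolled the period for 117 days, extending the deadline to 7 September 2007.
The emergency suspension of filing deadlines from 27 September 2007 to 25 March 2008 began after the period had already run on 7 September 2007, so it has no tolling effect.
Nothing else in the chronology tolls or restarts the period.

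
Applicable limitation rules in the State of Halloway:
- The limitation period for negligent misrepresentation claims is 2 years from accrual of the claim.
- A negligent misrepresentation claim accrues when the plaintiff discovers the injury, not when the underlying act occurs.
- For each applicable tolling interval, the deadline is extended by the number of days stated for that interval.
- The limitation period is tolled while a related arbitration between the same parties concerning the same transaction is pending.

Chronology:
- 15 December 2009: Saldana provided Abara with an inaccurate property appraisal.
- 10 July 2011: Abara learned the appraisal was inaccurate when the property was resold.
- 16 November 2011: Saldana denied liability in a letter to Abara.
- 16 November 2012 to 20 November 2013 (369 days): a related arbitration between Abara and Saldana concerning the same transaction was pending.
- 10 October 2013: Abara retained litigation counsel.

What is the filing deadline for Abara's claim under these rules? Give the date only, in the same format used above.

14 July 2014

Under the discovery rule, the claim accrued on 10 July 2011, when Abara discovered the injury — not on the 15 December 2009 date of the underlying act.
The untolled deadline — 2 years after 10 July 2011 — is 10 July 2013.
The period was tolled for 369 days by the pending related arbitration (16 November 2012 to 20 November 2013), pushing the deadline to 14 July 2014.
The other events in the timeline have no effect on the limitation period under the stated rules.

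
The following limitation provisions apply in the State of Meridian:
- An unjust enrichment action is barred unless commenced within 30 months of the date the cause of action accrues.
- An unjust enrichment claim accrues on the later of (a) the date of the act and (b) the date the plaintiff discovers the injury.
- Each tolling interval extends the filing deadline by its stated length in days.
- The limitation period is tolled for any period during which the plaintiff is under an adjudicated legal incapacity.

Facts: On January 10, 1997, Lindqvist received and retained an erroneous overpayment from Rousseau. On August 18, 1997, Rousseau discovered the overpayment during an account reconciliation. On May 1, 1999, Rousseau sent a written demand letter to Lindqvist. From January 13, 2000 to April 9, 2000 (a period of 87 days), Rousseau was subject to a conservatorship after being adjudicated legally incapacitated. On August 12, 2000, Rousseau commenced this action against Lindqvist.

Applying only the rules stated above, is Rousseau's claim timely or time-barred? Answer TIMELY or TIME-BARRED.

TIME-BARRED

Because discovery on August 18, 1997 post-dates the January 10, 1997 act, accrual under the later-of rule falls on August 18, 1997.
Adding the 30 months base period to August 18, 1997 gives a deadline of February 18, 2000, before any tolling.
The period was tolled for 87 days by the plaintiff's legal incapacity (January 13, 2000 to April 9, 2000), pushing the deadline to May 15, 2000.
None of the other events listed affects the running of the period under the stated rules.
The August 12, 2000 filing falls after the May 15, 2000 deadline; the claim is time-barred.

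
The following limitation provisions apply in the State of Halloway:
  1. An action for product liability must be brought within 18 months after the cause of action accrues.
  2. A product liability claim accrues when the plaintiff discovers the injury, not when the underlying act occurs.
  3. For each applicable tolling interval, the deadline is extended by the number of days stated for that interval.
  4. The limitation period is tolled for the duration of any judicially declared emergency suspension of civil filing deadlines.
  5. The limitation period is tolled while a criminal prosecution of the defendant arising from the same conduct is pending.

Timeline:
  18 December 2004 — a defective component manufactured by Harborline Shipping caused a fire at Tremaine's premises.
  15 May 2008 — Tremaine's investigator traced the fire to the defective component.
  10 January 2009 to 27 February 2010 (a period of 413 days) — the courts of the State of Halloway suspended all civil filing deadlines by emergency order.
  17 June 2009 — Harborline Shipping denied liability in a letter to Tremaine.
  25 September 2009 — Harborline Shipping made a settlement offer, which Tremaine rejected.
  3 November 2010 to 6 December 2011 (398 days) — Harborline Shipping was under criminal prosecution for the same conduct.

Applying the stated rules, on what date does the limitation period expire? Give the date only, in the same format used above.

4 February 2012

The claim did not accrue until Tremaine discovered the injury on 15 May 2008; the 18 December 2004 act date does not start the clock under the stated rule.
The untolled deadline — 18 months after 15 May 2008 — is 15 November 2009.
The period was tolled for 413 days by the emergency suspension of filing deadlines (10 January 2009 to 27 February 2010), pushing the deadline to 2 January 2011.
The pending criminal prosecution from 3 November 2010 to 6 December 2011 tolled the period for 398 days, extending the deadline to 4 February 2012.
Nothing else in the chronology tolls or restarts the period.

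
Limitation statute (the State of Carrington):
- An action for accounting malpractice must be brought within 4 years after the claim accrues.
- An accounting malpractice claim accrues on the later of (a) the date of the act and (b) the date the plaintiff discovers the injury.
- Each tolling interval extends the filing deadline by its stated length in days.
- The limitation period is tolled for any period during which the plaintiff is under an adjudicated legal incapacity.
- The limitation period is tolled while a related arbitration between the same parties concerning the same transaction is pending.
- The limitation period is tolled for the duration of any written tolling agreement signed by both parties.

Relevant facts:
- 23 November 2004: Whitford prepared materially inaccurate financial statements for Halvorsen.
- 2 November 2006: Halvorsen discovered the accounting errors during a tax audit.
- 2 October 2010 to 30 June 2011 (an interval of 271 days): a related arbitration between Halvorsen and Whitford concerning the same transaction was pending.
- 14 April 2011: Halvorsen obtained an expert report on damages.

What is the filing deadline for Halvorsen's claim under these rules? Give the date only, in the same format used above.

Taking the later of the act (23 November 2004) and discovery (2 November 2006), the claim accrued on 2 November 2006.
The untolled deadline — 4 years after 2 November 2006 — is 2 November 2010.
The period was tolled for 271 days by the pending related arbitration (2 October 2010 to 30 June 2011), pushing the deadline to 31 July 2011.
The other events in the timeline have no effect on the limitation period under the stated rules.

31 July 2011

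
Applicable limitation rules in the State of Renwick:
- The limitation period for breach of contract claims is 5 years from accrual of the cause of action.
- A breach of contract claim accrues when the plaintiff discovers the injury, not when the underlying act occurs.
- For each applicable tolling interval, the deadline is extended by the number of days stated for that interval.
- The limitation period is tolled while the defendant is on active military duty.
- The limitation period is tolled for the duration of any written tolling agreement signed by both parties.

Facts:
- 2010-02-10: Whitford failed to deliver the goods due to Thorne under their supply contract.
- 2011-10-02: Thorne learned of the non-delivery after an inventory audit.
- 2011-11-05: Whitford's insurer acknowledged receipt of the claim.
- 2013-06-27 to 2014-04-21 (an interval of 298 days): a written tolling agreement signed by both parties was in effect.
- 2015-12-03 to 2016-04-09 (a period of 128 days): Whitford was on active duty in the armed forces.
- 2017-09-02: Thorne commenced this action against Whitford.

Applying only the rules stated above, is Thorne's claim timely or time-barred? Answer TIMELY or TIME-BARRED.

TIMELY

Under the discovery rule, the claim accrued on 2011-10-02, when Thorne discovered the injury — not on the 2010-02-10 date of the underlying act.
Adding the 5 years base period to 2011-10-02 gives a deadline of 2016-10-02, before any tolling.
The written tolling agreement from 2013-06-27 to 2014-04-21 tolled the period for 298 days, extending the deadline to 2017-07-27.
Because the defendant's active military service ran from 2015-12-03 to 2016-04-09, the deadline is extended by 128 days to 2017-12-02.
The other events in the timeline have no effect on the limitation period under the stated rules.
The 2017-09-02 filing precedes the 2017-12-02 deadline; the claim is timely.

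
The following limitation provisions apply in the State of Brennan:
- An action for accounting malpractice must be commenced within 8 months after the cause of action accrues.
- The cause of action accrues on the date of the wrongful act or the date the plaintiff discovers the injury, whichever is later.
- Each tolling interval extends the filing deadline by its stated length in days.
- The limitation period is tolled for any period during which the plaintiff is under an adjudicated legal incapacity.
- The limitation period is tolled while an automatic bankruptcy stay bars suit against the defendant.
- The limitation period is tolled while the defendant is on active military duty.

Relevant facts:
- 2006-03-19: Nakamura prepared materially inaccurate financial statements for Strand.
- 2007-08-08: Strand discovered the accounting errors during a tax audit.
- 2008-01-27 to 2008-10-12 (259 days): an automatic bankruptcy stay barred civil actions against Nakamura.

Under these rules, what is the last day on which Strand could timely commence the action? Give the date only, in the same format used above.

2008-12-23

Because discovery on 2007-08-08 post-dates the 2006-03-19 act, accrual under the later-of rule falls on 2007-08-08.
The untolled deadline — 8 months after 2007-08-08 — is 2008-04-08.
The automatic bankruptcy stay from 2008-01-27 to 2008-10-12 tolled the period for 259 days, extending the deadline to 2008-12-23.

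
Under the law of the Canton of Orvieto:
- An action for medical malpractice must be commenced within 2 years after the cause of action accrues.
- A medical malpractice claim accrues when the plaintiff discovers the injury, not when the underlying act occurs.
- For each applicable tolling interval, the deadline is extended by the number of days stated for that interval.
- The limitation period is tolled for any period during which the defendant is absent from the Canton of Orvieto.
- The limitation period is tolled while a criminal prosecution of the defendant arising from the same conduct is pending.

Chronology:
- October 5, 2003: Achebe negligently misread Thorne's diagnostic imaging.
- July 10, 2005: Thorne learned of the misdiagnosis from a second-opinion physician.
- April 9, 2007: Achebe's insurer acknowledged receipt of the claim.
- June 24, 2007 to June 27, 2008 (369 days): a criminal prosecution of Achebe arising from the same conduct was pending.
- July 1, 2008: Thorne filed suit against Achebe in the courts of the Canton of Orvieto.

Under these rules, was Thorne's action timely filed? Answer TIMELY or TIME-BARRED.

Accrual is tied to discovery, so the period began on July 10, 2005 rather than on October 5, 2003 when the act occurred.
The untolled deadline — 2 years after July 10, 2005 — is July 10, 2007.
The period was tolled for 369 days by the pending criminal prosecution (June 24, 2007 to June 27, 2008), pushing the deadline to July 13, 2008.
Nothing else in the chronology tolls or restarts the period.
Thorne filed on July 1, 2008, before the July 13, 2008 deadline, so the action is timely.

TIMELY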